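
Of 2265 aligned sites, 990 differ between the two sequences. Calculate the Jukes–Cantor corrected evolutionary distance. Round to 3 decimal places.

p = 990/2265 ≈ 0.437086.
d = −(3/4) ln(1 − 4p/3) = −0.75 ln(1 − 0.582781) = −0.75 ln(0.417219)
  = −0.75 × (-0.874144) = 0.655608 substitutions/site.

0.656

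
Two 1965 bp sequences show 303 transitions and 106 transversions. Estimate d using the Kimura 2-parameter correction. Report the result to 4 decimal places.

P = 303/1965 ≈ 0.154198 and Q = 106/1965 ≈ 0.053944.
Under the Kimura two-parameter model, d = −½ ln(1 − 2P − Q) − ¼ ln(1 − 2Q).
1 − 2P − Q = 0.63766, giving −½ ln(0.63766) = 0.224975.
1 − 2Q = 0.892112, giving −¼ ln(0.892112) = 0.028541.
d = 0.224975 + 0.028541 = 0.253516.

0.2535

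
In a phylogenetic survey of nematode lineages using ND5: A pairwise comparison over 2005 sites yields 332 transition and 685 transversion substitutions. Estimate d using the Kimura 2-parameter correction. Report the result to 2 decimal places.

P = 332/2005 ≈ 0.165586 and Q = 685/2005 ≈ 0.341646.
Under the Kimura two-parameter model, d = −½ ln(1 − 2P − Q) − ¼ ln(1 − 2Q).
1 − 2P − Q = 0.327182, giving −½ ln(0.327182) = 0.558619.
1 − 2Q = 0.316708, giving −¼ ln(0.316708) = 0.287444.
d = 0.558619 + 0.287444 = 0.846063.

0.85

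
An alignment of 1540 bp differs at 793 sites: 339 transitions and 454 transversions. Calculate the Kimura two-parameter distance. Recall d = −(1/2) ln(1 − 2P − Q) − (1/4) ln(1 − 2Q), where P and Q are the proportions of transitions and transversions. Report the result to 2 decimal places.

P = 339/1540 ≈ 0.22013 and Q = 454/1540 ≈ 0.294805.
Under the Kimura two-parameter model, d = −½ ln(1 − 2P − Q) − ¼ ln(1 − 2Q).
1 − 2P − Q = 0.264935, giving −½ ln(0.264935) = 0.664135.
1 − 2Q = 0.41039, giving −¼ ln(0.41039) = 0.222662.
d = 0.664135 + 0.222662 = 0.886797.

0.89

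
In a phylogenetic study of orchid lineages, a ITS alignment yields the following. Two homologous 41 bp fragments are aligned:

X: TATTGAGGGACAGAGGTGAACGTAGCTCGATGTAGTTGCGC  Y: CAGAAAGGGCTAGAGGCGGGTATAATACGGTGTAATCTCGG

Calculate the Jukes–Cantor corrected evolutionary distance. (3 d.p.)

The sequences differ at 19 of 41 sites, so p = 19/41 ≈ 0.463415.
d = −(3/4) ln(1 − 4p/3) = −0.75 ln(1 − 0.617887) = −0.75 ln(0.382113)
  = −0.75 × (-0.962039) = 0.721529 substitutions/site.

0.722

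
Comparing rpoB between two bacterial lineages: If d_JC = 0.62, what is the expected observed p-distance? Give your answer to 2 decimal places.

p = (3/4)(1 − e^(−4d/3)) = 0.75 × (1 − e^(-0.826667)) = 0.75 × (1 − 0.437505) = 0.421871.

0.42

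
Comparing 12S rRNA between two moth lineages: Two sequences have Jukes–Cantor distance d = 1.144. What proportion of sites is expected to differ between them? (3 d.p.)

p = (3/4)(1 − e^(−4d/3)) = 0.75 × (1 − e^(-1.525333)) = 0.75 × (1 − 0.217549) = 0.586838.

0.587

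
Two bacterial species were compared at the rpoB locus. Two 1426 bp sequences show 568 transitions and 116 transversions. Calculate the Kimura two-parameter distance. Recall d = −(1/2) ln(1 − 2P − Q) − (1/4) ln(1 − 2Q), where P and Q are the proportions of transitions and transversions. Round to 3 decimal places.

P = 568/1426 ≈ 0.398317 and Q = 116/1426 ≈ 0.081346.
Under the Kimura two-parameter model, d = −½ ln(1 − 2P − Q) − ¼ ln(1 − 2Q).
1 − 2P − Q = 0.12202, giving −½ ln(0.12202) = 1.051785.
1 − 2Q = 0.837308, giving −¼ ln(0.837308) = 0.044391.
d = 1.051785 + 0.044391 = 1.096176.

1.096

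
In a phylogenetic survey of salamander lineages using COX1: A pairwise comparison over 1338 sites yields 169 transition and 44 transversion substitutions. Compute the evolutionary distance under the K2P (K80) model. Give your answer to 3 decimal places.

P = 169/1338 ≈ 0.126308 and Q = 44/1338 ≈ 0.032885.
Under the Kimura two-parameter model, d = −½ ln(1 − 2P − Q) − ¼ ln(1 − 2Q).
1 − 2P − Q = 0.714499, giving −½ ln(0.714499) = 0.168087.
1 − 2Q = 0.93423, giving −¼ ln(0.93423) = 0.017008.
d = 0.168087 + 0.017008 = 0.185095.

0.185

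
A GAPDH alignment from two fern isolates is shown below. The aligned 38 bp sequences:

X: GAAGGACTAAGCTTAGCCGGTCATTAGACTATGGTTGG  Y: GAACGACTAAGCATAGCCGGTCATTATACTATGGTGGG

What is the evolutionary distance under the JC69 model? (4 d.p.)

The sequences differ at 4 of 38 sites (4, 13, 27, 36), so p = 4/38 ≈ 0.105263.
d = −(3/4) ln(1 − 4p/3) = −0.75 ln(1 − 0.140351) = −0.75 ln(0.859649)
  = −0.75 × (-0.151231) = 0.113423 substitutions/site.

0.1134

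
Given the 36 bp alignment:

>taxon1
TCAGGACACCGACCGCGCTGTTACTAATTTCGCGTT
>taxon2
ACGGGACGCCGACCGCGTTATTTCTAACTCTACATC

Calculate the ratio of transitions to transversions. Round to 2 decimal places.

5.00

Transitions are A↔G and C↔T; transversions are all other mismatches.
Transitions: 10. Transversions: 2.
R = 10/2 = 5.00.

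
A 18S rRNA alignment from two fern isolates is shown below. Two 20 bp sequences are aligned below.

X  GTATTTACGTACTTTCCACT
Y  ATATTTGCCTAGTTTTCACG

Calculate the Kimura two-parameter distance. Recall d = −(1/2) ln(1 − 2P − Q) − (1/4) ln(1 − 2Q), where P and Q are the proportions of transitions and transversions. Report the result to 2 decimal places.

0.39

Of 20 sites, 3 differences are transitions and 3 are transversions, so P = 3/20 = 0.15 and Q = 3/20 = 0.15.
Under the Kimura two-parameter model, d = −½ ln(1 − 2P − Q) − ¼ ln(1 − 2Q).
1 − 2P − Q = 0.55, giving −½ ln(0.55) = 0.298919.
1 − 2Q = 0.7, giving −¼ ln(0.7) = 0.089169.
d = 0.298919 + 0.089169 = 0.388088.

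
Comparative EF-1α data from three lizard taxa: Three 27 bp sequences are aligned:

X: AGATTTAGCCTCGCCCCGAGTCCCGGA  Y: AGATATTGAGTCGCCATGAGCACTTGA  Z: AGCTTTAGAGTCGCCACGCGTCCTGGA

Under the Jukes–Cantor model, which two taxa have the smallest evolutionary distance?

X and Z

X–Y: 10/27 differ, p = 0.370, d = 0.511.
X–Z: 6/27 differ, p = 0.222, d = 0.264.
Y–Z: 8/27 differ, p = 0.296, d = 0.377.
The smallest distance is between X and Z.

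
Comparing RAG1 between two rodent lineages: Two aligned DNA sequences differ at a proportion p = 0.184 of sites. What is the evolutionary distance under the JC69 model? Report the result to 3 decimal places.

0.211

d = −(3/4) ln(1 − 4p/3) = −0.75 ln(1 − 0.245333) = −0.75 ln(0.754667)
  = −0.75 × (-0.281479) = 0.211109 substitutions/site.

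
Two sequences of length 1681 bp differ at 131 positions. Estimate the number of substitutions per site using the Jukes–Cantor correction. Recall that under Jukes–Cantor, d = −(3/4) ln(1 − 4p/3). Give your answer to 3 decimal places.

p = 131/1681 ≈ 0.07793.
d = −(3/4) ln(1 − 4p/3) = −0.75 ln(1 − 0.103907) = −0.75 ln(0.896093)
  = −0.75 × (-0.109711) = 0.082283 substitutions/site.

0.082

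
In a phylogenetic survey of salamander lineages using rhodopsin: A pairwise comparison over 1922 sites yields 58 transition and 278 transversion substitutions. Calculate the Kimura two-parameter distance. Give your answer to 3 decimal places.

0.200

P = 58/1922 ≈ 0.030177 and Q = 278/1922 ≈ 0.144641.
Under the Kimura two-parameter model, d = −½ ln(1 − 2P − Q) − ¼ ln(1 − 2Q).
1 − 2P − Q = 0.795005, giving −½ ln(0.795005) = 0.114703.
1 − 2Q = 0.710718, giving −¼ ln(0.710718) = 0.085370.
d = 0.114703 + 0.085370 = 0.200073.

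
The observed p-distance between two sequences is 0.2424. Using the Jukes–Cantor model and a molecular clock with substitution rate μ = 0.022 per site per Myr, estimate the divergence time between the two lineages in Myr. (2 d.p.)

6.65

d = −(3/4) ln(1 − 4p/3) = −0.75 ln(1 − 0.3232) = −0.75 ln(0.6768)
  = −0.75 × (-0.390379) = 0.292784 substitutions/site.
Under a molecular clock d = 2μt, so t = d/(2μ) = 0.292784 / (2 × 0.022) = 6.65 Myr.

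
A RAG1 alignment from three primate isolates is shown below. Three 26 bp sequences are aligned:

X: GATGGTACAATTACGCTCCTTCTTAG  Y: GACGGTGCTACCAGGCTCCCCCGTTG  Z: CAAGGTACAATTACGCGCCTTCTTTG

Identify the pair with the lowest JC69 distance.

X and Z

X–Y: 10/26 differ, p = 0.385, d = 0.539.
X–Z: 4/26 differ, p = 0.154, d = 0.172.
Y–Z: 11/26 differ, p = 0.423, d = 0.623.
The smallest distance is between X and Z.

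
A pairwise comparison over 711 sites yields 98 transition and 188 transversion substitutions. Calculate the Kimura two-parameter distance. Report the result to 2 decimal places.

0.58

P = 98/711 ≈ 0.137834 and Q = 188/711 ≈ 0.264416.
Under the Kimura two-parameter model, d = −½ ln(1 − 2P − Q) − ¼ ln(1 − 2Q).
1 − 2P − Q = 0.459916, giving −½ ln(0.459916) = 0.388356.
1 − 2Q = 0.471168, giving −¼ ln(0.471168) = 0.188135.
d = 0.388356 + 0.188135 = 0.576491.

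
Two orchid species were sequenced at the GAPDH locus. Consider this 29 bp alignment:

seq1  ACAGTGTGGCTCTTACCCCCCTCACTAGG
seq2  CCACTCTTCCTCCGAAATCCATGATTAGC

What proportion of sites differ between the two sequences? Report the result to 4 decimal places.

0.4828

The sequences differ at 14 of 29 positions.
p = 14/29 = 0.482758… ≈ 0.4828 (to 4 d.p.).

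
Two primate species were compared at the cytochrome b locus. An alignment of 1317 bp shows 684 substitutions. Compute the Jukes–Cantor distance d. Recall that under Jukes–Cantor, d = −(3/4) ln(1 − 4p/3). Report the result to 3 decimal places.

p = 684/1317 ≈ 0.519362.
d = −(3/4) ln(1 − 4p/3) = −0.75 ln(1 − 0.692483) = −0.75 ln(0.307517)
  = −0.75 × (-1.179225) = 0.884419 substitutions/site.

0.884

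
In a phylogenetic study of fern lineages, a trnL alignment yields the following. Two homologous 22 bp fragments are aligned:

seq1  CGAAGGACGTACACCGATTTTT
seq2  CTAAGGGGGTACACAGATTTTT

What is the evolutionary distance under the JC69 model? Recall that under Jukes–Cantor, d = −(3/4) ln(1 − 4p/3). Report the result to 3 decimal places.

0.208

The sequences differ at 4 of 22 sites (2, 7, 8, 15), so p = 4/22 ≈ 0.181818.
d = −(3/4) ln(1 − 4p/3) = −0.75 ln(1 − 0.242424) = −0.75 ln(0.757576)
  = −0.75 × (-0.277631) = 0.208223 substitutions/site.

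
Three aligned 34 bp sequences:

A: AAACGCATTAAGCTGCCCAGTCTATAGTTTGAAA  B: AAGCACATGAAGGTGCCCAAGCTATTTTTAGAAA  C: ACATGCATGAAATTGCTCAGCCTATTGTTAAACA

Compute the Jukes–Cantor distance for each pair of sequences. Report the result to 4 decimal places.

d(A,B) = 0.3265, d(A,C) = 0.4234, d(B,C) = 0.4770

A–B: 9/34 sites differ → p ≈ 0.264706, d = −0.75 ln(1 − 0.352941) = 0.326488 ≈ 0.3265.
A–C: 11/34 sites differ → p ≈ 0.323529, d = −0.75 ln(1 − 0.431372) = 0.423397 ≈ 0.4234.
B–C: 12/34 sites differ → p ≈ 0.352941, d = −0.75 ln(1 − 0.470588) = 0.476991 ≈ 0.4770.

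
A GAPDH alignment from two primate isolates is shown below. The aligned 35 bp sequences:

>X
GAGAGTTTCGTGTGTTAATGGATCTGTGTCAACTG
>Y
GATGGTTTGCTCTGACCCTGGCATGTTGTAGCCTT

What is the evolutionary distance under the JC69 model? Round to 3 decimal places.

The sequences differ at 18 of 35 sites, so p = 18/35 ≈ 0.514286.
d = −(3/4) ln(1 − 4p/3) = −0.75 ln(1 − 0.685715) = −0.75 ln(0.314285)
  = −0.75 × (-1.157455) = 0.868091 substitutions/site.

0.868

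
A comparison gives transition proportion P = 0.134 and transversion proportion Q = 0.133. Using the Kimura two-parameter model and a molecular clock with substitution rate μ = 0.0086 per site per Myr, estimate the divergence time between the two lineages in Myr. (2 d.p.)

Under the Kimura two-parameter model, d = −½ ln(1 − 2P − Q) − ¼ ln(1 − 2Q).
1 − 2P − Q = 0.599, giving −½ ln(0.599) = 0.256247.
1 − 2Q = 0.734, giving −¼ ln(0.734) = 0.077312.
d = 0.256247 + 0.077312 = 0.333559.
Under a molecular clock d = 2μt, so t = d/(2μ) = 0.333559 / (2 × 0.0086) = 19.39 Myr.

19.39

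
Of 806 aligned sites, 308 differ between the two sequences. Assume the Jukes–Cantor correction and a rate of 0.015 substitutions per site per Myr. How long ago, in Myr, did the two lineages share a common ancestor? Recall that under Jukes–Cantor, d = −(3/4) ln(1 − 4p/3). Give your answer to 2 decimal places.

p = 308/806 ≈ 0.382134.
d = −(3/4) ln(1 − 4p/3) = −0.75 ln(1 − 0.509512) = −0.75 ln(0.490488)
  = −0.75 × (-0.712354) = 0.534266 substitutions/site.
Under a molecular clock d = 2μt, so t = d/(2μ) = 0.534266 / (2 × 0.015) = 17.81 Myr.

17.81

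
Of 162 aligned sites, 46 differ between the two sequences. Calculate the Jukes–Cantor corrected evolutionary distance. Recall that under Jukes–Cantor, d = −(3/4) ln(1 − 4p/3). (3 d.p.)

0.357

p = 46/162 ≈ 0.283951.
d = −(3/4) ln(1 − 4p/3) = −0.75 ln(1 − 0.378601) = −0.75 ln(0.621399)
  = −0.75 × (-0.475782) = 0.356837 substitutions/site.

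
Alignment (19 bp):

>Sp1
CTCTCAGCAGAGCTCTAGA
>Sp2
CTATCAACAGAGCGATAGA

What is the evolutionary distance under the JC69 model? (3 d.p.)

0.247

The sequences differ at 4 of 19 sites (3, 7, 14, 15), so p = 4/19 ≈ 0.210526.
d = −(3/4) ln(1 − 4p/3) = −0.75 ln(1 − 0.280701) = −0.75 ln(0.719299)
  = −0.75 × (-0.329478) = 0.247109 substitutions/site.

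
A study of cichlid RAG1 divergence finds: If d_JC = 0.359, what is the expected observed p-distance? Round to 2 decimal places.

p = (3/4)(1 − e^(−4d/3)) = 0.75 × (1 − e^(-0.478667)) = 0.75 × (1 − 0.619609) = 0.285293.

0.29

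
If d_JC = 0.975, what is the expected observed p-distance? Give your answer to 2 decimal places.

0.55

p = (3/4)(1 − e^(−4d/3)) = 0.75 × (1 − e^(-1.3)) = 0.75 × (1 − 0.272532) = 0.545601.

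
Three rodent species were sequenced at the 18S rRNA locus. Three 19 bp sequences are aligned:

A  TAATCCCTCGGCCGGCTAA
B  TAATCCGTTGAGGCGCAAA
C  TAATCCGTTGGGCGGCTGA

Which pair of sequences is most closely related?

A–B: 7/19 differ, p = 0.368, d = 0.507.
A–C: 4/19 differ, p = 0.211, d = 0.247.
B–C: 5/19 differ, p = 0.263, d = 0.324.
The smallest distance is between A and C.

A and C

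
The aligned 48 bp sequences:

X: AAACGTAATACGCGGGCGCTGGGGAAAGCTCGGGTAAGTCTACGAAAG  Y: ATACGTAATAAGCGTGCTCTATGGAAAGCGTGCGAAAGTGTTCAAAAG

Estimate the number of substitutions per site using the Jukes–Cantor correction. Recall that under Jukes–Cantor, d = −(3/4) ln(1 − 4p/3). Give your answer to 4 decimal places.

0.3360

The sequences differ at 13 of 48 sites, so p = 13/48 ≈ 0.270833.
d = −(3/4) ln(1 − 4p/3) = −0.75 ln(1 − 0.361111) = −0.75 ln(0.638889)
  = −0.75 × (-0.448025) = 0.336019 substitutions/site.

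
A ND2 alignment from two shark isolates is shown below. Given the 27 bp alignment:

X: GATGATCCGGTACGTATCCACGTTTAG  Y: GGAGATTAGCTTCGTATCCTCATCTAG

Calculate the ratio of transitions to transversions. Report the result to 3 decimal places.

0.800

Transitions are A↔G and C↔T; transversions are all other mismatches.
Transitions: 4. Transversions: 5.
R = 4/5 = 0.800.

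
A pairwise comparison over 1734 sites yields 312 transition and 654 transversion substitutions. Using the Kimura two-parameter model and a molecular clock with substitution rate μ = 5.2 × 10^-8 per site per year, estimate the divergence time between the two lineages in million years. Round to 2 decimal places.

P = 312/1734 ≈ 0.179931 and Q = 654/1734 ≈ 0.377163.
Under the Kimura two-parameter model, d = −½ ln(1 − 2P − Q) − ¼ ln(1 − 2Q).
1 − 2P − Q = 0.262975, giving −½ ln(0.262975) = 0.667848.
1 − 2Q = 0.245674, giving −¼ ln(0.245674) = 0.350937.
d = 0.667848 + 0.350937 = 1.018785.
Under a molecular clock d = 2μt, so t = d/(2μ) = 1.018785 / (2 × 5.2 × 10^-8) = 9.80 million years.

9.80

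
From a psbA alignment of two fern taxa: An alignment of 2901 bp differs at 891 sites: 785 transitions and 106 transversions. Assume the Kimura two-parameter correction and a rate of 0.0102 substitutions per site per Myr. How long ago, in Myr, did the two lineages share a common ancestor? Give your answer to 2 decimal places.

22.06

P = 785/2901 ≈ 0.270596 and Q = 106/2901 ≈ 0.036539.
Under the Kimura two-parameter model, d = −½ ln(1 − 2P − Q) − ¼ ln(1 − 2Q).
1 − 2P − Q = 0.422269, giving −½ ln(0.422269) = 0.431056.
1 − 2Q = 0.926922, giving −¼ ln(0.926922) = 0.018971.
d = 0.431056 + 0.018971 = 0.450027.
Under a molecular clock d = 2μt, so t = d/(2μ) = 0.450027 / (2 × 0.0102) = 22.06 Myr.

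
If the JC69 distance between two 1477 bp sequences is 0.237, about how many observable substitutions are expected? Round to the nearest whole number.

Invert JC69: p = (3/4)(1 − e^(−4d/3)) = 0.75 × (1 − e^(-0.316)) = 0.75 × (1 − 0.729059) = 0.203206.
Expected differing sites = pL ≈ 0.203206 × 1477 = 300.135262 ≈ 300.

300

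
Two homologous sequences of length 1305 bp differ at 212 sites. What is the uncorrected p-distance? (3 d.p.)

0.162

p = 212/1305 = 0.162452… ≈ 0.162 (to 3 d.p.).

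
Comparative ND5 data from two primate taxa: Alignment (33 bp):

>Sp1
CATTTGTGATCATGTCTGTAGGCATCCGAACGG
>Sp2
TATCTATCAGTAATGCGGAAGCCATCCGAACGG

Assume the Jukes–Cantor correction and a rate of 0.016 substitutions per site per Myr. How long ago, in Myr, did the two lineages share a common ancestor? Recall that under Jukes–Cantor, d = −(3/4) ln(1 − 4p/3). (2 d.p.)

The sequences differ at 12 of 33 sites, so p = 12/33 ≈ 0.363636.
d = −(3/4) ln(1 − 4p/3) = −0.75 ln(1 − 0.484848) = −0.75 ln(0.515152)
  = −0.75 × (-0.663293) = 0.497470 substitutions/site.
Under a molecular clock d = 2μt, so t = d/(2μ) = 0.497470 / (2 × 0.016) = 15.55 Myr.

15.55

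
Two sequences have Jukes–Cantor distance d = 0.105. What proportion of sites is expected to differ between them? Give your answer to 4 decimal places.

p = (3/4)(1 − e^(−4d/3)) = 0.75 × (1 − e^(-0.14)) = 0.75 × (1 − 0.869358) = 0.097982.

0.0980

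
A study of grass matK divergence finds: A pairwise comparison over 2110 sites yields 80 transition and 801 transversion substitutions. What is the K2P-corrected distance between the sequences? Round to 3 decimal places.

P = 80/2110 ≈ 0.037915 and Q = 801/2110 ≈ 0.379621.
Under the Kimura two-parameter model, d = −½ ln(1 − 2P − Q) − ¼ ln(1 − 2Q).
1 − 2P − Q = 0.544549, giving −½ ln(0.544549) = 0.303899.
1 − 2Q = 0.240758, giving −¼ ln(0.240758) = 0.355991.
d = 0.303899 + 0.355991 = 0.659890.

0.660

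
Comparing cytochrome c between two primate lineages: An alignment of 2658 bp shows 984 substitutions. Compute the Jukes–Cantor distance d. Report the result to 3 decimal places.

p = 984/2658 ≈ 0.370203.
d = −(3/4) ln(1 − 4p/3) = −0.75 ln(1 − 0.493604) = −0.75 ln(0.506396)
  = −0.75 × (-0.680436) = 0.510327 substitutions/site.

0.510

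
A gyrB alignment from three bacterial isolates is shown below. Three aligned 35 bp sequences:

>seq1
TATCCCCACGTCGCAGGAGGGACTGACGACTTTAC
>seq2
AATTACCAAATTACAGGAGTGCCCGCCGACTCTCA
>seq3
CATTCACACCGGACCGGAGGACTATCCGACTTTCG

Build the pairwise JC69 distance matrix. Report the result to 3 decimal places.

seq1–seq2: 14/35 sites differ → p = 0.4, d = −0.75 ln(1 − 0.533333) = 0.571605 ≈ 0.572.
seq1–seq3: 16/35 sites differ → p ≈ 0.457143, d = −0.75 ln(1 − 0.609524) = 0.705292 ≈ 0.705.
seq2–seq3: 15/35 sites differ → p ≈ 0.428571, d = −0.75 ln(1 − 0.571428) = 0.635472 ≈ 0.635.

d(seq1,seq2) = 0.572, d(seq1,seq3) = 0.705, d(seq2,seq3) = 0.635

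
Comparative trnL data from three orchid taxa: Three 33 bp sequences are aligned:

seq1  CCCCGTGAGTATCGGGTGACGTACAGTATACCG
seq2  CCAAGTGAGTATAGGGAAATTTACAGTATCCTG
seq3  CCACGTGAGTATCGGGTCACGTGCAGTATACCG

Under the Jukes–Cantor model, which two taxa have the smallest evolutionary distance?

seq1–seq2: 9/33 differ, p = 0.273, d = 0.339.
seq1–seq3: 3/33 differ, p = 0.091, d = 0.097.
seq2–seq3: 9/33 differ, p = 0.273, d = 0.339.
The smallest distance is between seq1 and seq3.

seq1 and seq3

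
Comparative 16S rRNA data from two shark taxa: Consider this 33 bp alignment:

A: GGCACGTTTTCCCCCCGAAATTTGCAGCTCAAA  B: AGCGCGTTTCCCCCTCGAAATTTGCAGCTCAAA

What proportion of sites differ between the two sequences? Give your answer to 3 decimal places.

The sequences differ at 4 of 33 positions (sites 1, 4, 10, 15).
p = 4/33 = 0.121212… ≈ 0.121 (to 3 d.p.).

0.121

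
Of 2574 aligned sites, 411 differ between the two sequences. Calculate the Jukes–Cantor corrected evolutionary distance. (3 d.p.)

0.180

p = 411/2574 ≈ 0.159674.
d = −(3/4) ln(1 − 4p/3) = −0.75 ln(1 − 0.212899) = −0.75 ln(0.787101)
  = −0.75 × (-0.239399) = 0.179549 substitutions/site.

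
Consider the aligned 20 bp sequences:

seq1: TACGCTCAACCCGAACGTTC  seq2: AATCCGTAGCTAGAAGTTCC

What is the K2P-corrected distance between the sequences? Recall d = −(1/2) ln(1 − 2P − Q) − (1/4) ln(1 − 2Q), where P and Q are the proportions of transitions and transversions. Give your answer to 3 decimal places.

1.034

Of 20 sites, 5 differences are transitions and 6 are transversions, so P = 5/20 = 0.25 and Q = 6/20 = 0.3.
Under the Kimura two-parameter model, d = −½ ln(1 − 2P − Q) − ¼ ln(1 − 2Q).
1 − 2P − Q = 0.2, giving −½ ln(0.2) = 0.804719.
1 − 2Q = 0.4, giving −¼ ln(0.4) = 0.229073.
d = 0.804719 + 0.229073 = 1.033792.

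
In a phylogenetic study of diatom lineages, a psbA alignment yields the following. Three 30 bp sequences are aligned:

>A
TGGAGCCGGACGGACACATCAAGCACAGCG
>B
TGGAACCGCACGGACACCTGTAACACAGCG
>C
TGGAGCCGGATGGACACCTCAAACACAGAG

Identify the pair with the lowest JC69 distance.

A–B: 6/30 differ, p = 0.200, d = 0.233.
A–C: 4/30 differ, p = 0.133, d = 0.147.
B–C: 6/30 differ, p = 0.200, d = 0.233.
The smallest distance is between A and C.

A and C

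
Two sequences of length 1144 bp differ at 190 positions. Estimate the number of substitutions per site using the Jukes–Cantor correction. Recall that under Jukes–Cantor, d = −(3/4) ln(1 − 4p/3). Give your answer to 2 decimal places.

0.19

p = 190/1144 ≈ 0.166084.
d = −(3/4) ln(1 − 4p/3) = −0.75 ln(1 − 0.221445) = −0.75 ln(0.778555)
  = −0.75 × (-0.250316) = 0.187737 substitutions/site.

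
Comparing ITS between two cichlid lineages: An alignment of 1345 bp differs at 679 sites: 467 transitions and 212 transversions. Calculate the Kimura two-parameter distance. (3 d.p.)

1.050

P = 467/1345 ≈ 0.347212 and Q = 212/1345 ≈ 0.157621.
Under the Kimura two-parameter model, d = −½ ln(1 − 2P − Q) − ¼ ln(1 − 2Q).
1 − 2P − Q = 0.147955, giving −½ ln(0.147955) = 0.955424.
1 − 2Q = 0.684758, giving −¼ ln(0.684758) = 0.094672.
d = 0.955424 + 0.094672 = 1.050096.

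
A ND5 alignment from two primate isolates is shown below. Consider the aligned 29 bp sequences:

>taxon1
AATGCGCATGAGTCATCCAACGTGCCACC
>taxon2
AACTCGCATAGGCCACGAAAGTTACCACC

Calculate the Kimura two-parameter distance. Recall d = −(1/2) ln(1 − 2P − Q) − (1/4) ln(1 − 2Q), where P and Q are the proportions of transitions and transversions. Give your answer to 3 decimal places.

0.547

Of 29 sites, 6 differences are transitions and 5 are transversions, so P = 6/29 ≈ 0.206897 and Q = 5/29 ≈ 0.172414.
Under the Kimura two-parameter model, d = −½ ln(1 − 2P − Q) − ¼ ln(1 − 2Q).
1 − 2P − Q = 0.413792, giving −½ ln(0.413792) = 0.441196.
1 − 2Q = 0.655172, giving −¼ ln(0.655172) = 0.105714.
d = 0.441196 + 0.105714 = 0.546910.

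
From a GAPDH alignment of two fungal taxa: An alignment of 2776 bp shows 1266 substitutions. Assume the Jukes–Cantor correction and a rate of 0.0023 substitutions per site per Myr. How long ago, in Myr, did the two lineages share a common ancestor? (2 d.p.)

p = 1266/2776 ≈ 0.456052.
d = −(3/4) ln(1 − 4p/3) = −0.75 ln(1 − 0.608069) = −0.75 ln(0.391931)
  = −0.75 × (-0.936669) = 0.702502 substitutions/site.
Under a molecular clock d = 2μt, so t = d/(2μ) = 0.702502 / (2 × 0.0023) = 152.72 Myr.

152.72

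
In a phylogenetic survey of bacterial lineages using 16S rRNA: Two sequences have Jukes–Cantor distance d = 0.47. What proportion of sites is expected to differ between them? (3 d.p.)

p = (3/4)(1 − e^(−4d/3)) = 0.75 × (1 − e^(-0.626667)) = 0.75 × (1 − 0.534370) = 0.349223.

0.349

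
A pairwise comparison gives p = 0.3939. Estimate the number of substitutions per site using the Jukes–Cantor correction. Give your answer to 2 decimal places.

0.56

d = −(3/4) ln(1 − 4p/3) = −0.75 ln(1 − 0.5252) = −0.75 ln(0.4748)
  = −0.75 × (-0.744862) = 0.558647 substitutions/site.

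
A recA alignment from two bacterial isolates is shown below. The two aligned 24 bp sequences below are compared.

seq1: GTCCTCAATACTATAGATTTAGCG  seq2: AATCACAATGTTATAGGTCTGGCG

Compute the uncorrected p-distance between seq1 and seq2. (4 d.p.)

The sequences differ at 9 of 24 positions (sites 1, 2, 3, 5, 10, 11, 17, 19, 21).
p = 9/24 = 0.3750.

0.3750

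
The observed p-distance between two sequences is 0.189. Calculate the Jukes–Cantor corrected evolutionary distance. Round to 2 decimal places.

0.22

d = −(3/4) ln(1 − 4p/3) = −0.75 ln(1 − 0.252) = −0.75 ln(0.748)
  = −0.75 × (-0.290352) = 0.217764 substitutions/site.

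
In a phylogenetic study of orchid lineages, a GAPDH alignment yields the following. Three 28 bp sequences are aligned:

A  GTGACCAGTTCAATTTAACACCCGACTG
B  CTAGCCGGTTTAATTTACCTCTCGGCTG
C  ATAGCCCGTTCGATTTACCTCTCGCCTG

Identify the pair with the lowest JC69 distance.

B and C

A–B: 9/28 differ, p = 0.321, d = 0.420.
A–C: 9/28 differ, p = 0.321, d = 0.420.
B–C: 5/28 differ, p = 0.179, d = 0.204.
The smallest distance is between B and C.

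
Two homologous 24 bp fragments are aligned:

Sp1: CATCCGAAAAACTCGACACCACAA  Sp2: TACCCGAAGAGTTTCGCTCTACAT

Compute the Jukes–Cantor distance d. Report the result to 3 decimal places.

The sequences differ at 11 of 24 sites, so p = 11/24 ≈ 0.458333.
d = −(3/4) ln(1 − 4p/3) = −0.75 ln(1 − 0.611111) = −0.75 ln(0.388889)
  = −0.75 × (-0.944461) = 0.708346 substitutions/site.

0.708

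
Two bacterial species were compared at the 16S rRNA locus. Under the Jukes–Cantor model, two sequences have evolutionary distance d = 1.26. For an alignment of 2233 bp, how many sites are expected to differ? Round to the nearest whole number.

Invert JC69: p = (3/4)(1 − e^(−4d/3)) = 0.75 × (1 − e^(-1.68)) = 0.75 × (1 − 0.186374) = 0.610220.
Expected differing sites = pL ≈ 0.610220 × 2233 = 1362.62126 ≈ 1363.

1363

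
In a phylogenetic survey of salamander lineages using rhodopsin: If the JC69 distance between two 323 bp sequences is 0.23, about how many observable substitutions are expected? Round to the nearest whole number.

Invert JC69: p = (3/4)(1 − e^(−4d/3)) = 0.75 × (1 − e^(-0.306667)) = 0.75 × (1 − 0.735896) = 0.198078.
Expected differing sites = pL ≈ 0.198078 × 323 = 63.979194 ≈ 64.

64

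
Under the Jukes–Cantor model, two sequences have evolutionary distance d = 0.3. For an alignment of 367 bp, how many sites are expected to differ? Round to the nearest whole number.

Invert JC69: p = (3/4)(1 − e^(−4d/3)) = 0.75 × (1 − e^(-0.4)) = 0.75 × (1 − 0.670320) = 0.247260.
Expected differing sites = pL ≈ 0.247260 × 367 = 90.74442 ≈ 91.

91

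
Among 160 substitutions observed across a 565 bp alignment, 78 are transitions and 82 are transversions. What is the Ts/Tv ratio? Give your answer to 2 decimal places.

R = 78/82 = 0.951219… ≈ 0.95 (to 2 d.p.).

0.95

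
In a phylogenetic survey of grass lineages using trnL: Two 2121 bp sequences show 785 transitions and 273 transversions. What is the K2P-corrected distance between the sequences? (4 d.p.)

1.0904

P = 785/2121 ≈ 0.370108 and Q = 273/2121 ≈ 0.128713.
Under the Kimura two-parameter model, d = −½ ln(1 − 2P − Q) − ¼ ln(1 − 2Q).
1 − 2P − Q = 0.131071, giving −½ ln(0.131071) = 1.016008.
1 − 2Q = 0.742574, giving −¼ ln(0.742574) = 0.074408.
d = 1.016008 + 0.074408 = 1.090416.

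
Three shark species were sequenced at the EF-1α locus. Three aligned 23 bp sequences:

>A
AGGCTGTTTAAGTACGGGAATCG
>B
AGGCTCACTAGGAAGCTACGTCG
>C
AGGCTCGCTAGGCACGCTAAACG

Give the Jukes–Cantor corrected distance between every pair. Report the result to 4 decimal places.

A–B: 11/23 sites differ → p ≈ 0.478261, d = −0.75 ln(1 − 0.637681) = 0.761423 ≈ 0.7614.
A–C: 8/23 sites differ → p ≈ 0.347826, d = −0.75 ln(1 − 0.463768) = 0.467391 ≈ 0.4674.
B–C: 9/23 sites differ → p ≈ 0.391304, d = −0.75 ln(1 − 0.521739) = 0.553199 ≈ 0.5532.

d(A,B) = 0.7614, d(A,C) = 0.4674, d(B,C) = 0.5532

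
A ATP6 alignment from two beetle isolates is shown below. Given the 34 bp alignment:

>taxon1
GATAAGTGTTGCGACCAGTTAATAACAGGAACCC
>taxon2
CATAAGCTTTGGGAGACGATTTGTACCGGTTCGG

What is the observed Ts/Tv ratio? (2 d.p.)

0.06

Transitions are A↔G and C↔T; transversions are all other mismatches.
Transitions: 1. Transversions: 16.
R = 1/16 = 0.0625 ≈ 0.06 (to 2 d.p.).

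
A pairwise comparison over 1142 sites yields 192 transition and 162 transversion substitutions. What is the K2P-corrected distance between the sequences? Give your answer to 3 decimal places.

P = 192/1142 ≈ 0.168126 and Q = 162/1142 ≈ 0.141856.
Under the Kimura two-parameter model, d = −½ ln(1 − 2P − Q) − ¼ ln(1 − 2Q).
1 − 2P − Q = 0.521892, giving −½ ln(0.521892) = 0.325147.
1 − 2Q = 0.716288, giving −¼ ln(0.716288) = 0.083418.
d = 0.325147 + 0.083418 = 0.408565.

0.409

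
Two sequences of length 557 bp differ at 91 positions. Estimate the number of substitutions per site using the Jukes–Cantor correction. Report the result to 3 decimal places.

p = 91/557 ≈ 0.163375.
d = −(3/4) ln(1 − 4p/3) = −0.75 ln(1 − 0.217833) = −0.75 ln(0.782167)
  = −0.75 × (-0.245687) = 0.184265 substitutions/site.

0.184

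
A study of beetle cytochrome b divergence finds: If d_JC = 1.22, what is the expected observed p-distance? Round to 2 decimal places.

p = (3/4)(1 − e^(−4d/3)) = 0.75 × (1 − e^(-1.626667)) = 0.75 × (1 − 0.196584) = 0.602562.

0.60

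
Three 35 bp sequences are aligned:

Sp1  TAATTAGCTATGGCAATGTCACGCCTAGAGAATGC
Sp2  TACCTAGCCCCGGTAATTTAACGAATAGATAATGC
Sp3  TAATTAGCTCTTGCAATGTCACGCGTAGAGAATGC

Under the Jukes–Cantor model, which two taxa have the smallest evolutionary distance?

Sp1–Sp2: 11/35 differ, p = 0.314, d = 0.407.
Sp1–Sp3: 3/35 differ, p = 0.086, d = 0.091.
Sp2–Sp3: 11/35 differ, p = 0.314, d = 0.407.
The smallest distance is between Sp1 and Sp3.

Sp1 and Sp3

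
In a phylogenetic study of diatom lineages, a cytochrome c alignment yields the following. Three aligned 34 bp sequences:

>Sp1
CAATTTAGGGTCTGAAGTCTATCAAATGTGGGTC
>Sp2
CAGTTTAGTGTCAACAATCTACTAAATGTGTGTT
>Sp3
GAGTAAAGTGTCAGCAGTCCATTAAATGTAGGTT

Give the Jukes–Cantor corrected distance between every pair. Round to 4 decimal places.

Sp1–Sp2: 10/34 sites differ → p ≈ 0.294118, d = −0.75 ln(1 − 0.392157) = 0.373379 ≈ 0.3734.
Sp1–Sp3: 11/34 sites differ → p ≈ 0.323529, d = −0.75 ln(1 − 0.431372) = 0.423397 ≈ 0.4234.
Sp2–Sp3: 9/34 sites differ → p ≈ 0.264706, d = −0.75 ln(1 − 0.352941) = 0.326488 ≈ 0.3265.

d(Sp1,Sp2) = 0.3734, d(Sp1,Sp3) = 0.4234, d(Sp2,Sp3) = 0.3265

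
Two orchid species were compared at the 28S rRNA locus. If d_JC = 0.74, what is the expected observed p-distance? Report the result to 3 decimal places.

0.470

p = (3/4)(1 − e^(−4d/3)) = 0.75 × (1 − e^(-0.986667)) = 0.75 × (1 − 0.372817) = 0.470387.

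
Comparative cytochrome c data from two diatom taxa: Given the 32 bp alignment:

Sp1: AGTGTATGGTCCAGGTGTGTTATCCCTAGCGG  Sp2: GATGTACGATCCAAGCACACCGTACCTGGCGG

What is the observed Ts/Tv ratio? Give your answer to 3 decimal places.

13.000

Transitions are A↔G and C↔T; transversions are all other mismatches.
Transitions: 13. Transversions: 1.
R = 13/1 = 13.000.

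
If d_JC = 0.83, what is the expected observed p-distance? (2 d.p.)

0.50

p = (3/4)(1 − e^(−4d/3)) = 0.75 × (1 − e^(-1.106667)) = 0.75 × (1 − 0.330659) = 0.502006.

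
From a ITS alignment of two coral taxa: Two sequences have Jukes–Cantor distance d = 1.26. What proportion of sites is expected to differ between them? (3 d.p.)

0.610

p = (3/4)(1 − e^(−4d/3)) = 0.75 × (1 − e^(-1.68)) = 0.75 × (1 − 0.186374) = 0.610220.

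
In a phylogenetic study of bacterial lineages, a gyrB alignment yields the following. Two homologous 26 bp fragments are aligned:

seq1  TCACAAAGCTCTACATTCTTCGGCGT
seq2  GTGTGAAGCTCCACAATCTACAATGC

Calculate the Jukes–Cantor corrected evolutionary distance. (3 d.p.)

0.717

The sequences differ at 12 of 26 sites, so p = 12/26 ≈ 0.461538.
d = −(3/4) ln(1 − 4p/3) = −0.75 ln(1 − 0.615384) = −0.75 ln(0.384616)
  = −0.75 × (-0.955510) = 0.716633 substitutions/site.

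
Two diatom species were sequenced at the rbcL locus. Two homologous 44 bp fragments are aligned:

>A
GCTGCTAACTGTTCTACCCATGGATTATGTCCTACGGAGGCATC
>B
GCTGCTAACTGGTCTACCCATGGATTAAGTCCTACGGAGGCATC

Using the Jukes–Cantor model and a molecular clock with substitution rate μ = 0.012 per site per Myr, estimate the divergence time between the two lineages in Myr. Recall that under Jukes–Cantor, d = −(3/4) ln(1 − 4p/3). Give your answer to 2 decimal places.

The sequences differ at 2 of 44 sites (12, 28), so p = 2/44 ≈ 0.045455.
d = −(3/4) ln(1 − 4p/3) = −0.75 ln(1 − 0.060607) = −0.75 ln(0.939393)
  = −0.75 × (-0.062521) = 0.046891 substitutions/site.
Under a molecular clock d = 2μt, so t = d/(2μ) = 0.046891 / (2 × 0.012) = 1.95 Myr.

1.95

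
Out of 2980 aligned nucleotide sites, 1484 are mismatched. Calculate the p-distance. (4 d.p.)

0.4980

p = 1484/2980 = 0.497986… ≈ 0.4980 (to 4 d.p.).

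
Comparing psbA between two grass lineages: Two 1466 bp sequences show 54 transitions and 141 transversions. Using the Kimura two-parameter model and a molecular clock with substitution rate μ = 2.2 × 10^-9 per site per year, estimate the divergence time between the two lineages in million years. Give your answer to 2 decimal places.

33.29

P = 54/1466 ≈ 0.036835 and Q = 141/1466 ≈ 0.09618.
Under the Kimura two-parameter model, d = −½ ln(1 − 2P − Q) − ¼ ln(1 − 2Q).
1 − 2P − Q = 0.83015, giving −½ ln(0.83015) = 0.093074.
1 − 2Q = 0.80764, giving −¼ ln(0.80764) = 0.053410.
d = 0.093074 + 0.053410 = 0.146484.
Under a molecular clock d = 2μt, so t = d/(2μ) = 0.146484 / (2 × 2.2 × 10^-9) = 33.29 million years.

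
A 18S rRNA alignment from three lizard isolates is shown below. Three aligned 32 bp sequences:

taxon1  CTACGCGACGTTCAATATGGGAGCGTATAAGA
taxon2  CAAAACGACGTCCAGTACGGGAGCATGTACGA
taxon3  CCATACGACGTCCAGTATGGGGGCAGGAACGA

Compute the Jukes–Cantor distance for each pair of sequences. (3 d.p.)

taxon1–taxon2: 9/32 sites differ → p = 0.28125, d = −0.75 ln(1 − 0.375) = 0.352503 ≈ 0.353.
taxon1–taxon3: 11/32 sites differ → p = 0.34375, d = −0.75 ln(1 − 0.458333) = 0.459828 ≈ 0.460.
taxon2–taxon3: 6/32 sites differ → p = 0.1875, d = −0.75 ln(1 − 0.25) = 0.215762 ≈ 0.216.

d(taxon1,taxon2) = 0.353, d(taxon1,taxon3) = 0.460, d(taxon2,taxon3) = 0.216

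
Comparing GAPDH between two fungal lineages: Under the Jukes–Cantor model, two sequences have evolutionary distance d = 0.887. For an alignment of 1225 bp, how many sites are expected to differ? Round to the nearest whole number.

637

Invert JC69: p = (3/4)(1 − e^(−4d/3)) = 0.75 × (1 − e^(-1.182667)) = 0.75 × (1 − 0.306460) = 0.520155.
Expected differing sites = pL ≈ 0.520155 × 1225 = 637.189875 ≈ 637.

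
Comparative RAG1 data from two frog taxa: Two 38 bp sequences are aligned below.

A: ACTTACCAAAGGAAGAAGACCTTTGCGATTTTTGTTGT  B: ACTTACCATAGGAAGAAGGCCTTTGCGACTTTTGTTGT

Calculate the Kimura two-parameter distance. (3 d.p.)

Of 38 sites, 2 differences are transitions and 1 are transversions, so P = 2/38 ≈ 0.052632 and Q = 1/38 ≈ 0.026316.
Under the Kimura two-parameter model, d = −½ ln(1 − 2P − Q) − ¼ ln(1 − 2Q).
1 − 2P − Q = 0.86842, giving −½ ln(0.86842) = 0.070540.
1 − 2Q = 0.947368, giving −¼ ln(0.947368) = 0.013517.
d = 0.070540 + 0.013517 = 0.084057.

0.084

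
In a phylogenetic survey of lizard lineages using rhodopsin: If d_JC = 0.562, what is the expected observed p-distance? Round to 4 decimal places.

0.3955

p = (3/4)(1 − e^(−4d/3)) = 0.75 × (1 − e^(-0.749333)) = 0.75 × (1 − 0.472682) = 0.395489.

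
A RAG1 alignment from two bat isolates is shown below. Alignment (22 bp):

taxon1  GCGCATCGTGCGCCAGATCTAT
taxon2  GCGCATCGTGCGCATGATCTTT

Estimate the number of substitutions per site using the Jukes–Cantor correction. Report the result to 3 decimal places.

The sequences differ at 3 of 22 sites (14, 15, 21), so p = 3/22 ≈ 0.136364.
d = −(3/4) ln(1 − 4p/3) = −0.75 ln(1 − 0.181819) = −0.75 ln(0.818181)
  = −0.75 × (-0.200672) = 0.150504 substitutions/site.

0.151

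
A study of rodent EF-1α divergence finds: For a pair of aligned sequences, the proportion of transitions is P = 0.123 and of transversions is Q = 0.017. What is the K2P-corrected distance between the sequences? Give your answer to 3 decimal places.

0.161

Under the Kimura two-parameter model, d = −½ ln(1 − 2P − Q) − ¼ ln(1 − 2Q).
1 − 2P − Q = 0.737, giving −½ ln(0.737) = 0.152584.
1 − 2Q = 0.966, giving −¼ ln(0.966) = 0.008648.
d = 0.152584 + 0.008648 = 0.161232.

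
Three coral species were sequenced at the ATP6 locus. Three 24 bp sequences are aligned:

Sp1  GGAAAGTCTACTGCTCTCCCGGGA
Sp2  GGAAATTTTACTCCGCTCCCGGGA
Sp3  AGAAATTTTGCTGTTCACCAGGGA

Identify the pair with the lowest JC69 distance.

Sp1–Sp2: 4/24 differ, p = 0.167, d = 0.188.
Sp1–Sp3: 7/24 differ, p = 0.292, d = 0.369.
Sp2–Sp3: 7/24 differ, p = 0.292, d = 0.369.
The smallest distance is between Sp1 and Sp2.

Sp1 and Sp2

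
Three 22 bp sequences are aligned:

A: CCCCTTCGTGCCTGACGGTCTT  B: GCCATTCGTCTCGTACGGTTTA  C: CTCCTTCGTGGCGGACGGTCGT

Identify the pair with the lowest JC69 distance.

A–B: 8/22 differ, p = 0.364, d = 0.497.
A–C: 4/22 differ, p = 0.182, d = 0.208.
B–C: 9/22 differ, p = 0.409, d = 0.591.
The smallest distance is between A and C.

A and C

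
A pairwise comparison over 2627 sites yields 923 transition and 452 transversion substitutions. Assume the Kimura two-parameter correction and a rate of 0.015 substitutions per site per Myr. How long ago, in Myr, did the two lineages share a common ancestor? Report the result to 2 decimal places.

P = 923/2627 ≈ 0.351351 and Q = 452/2627 ≈ 0.172059.
Under the Kimura two-parameter model, d = −½ ln(1 − 2P − Q) − ¼ ln(1 − 2Q).
1 − 2P − Q = 0.125239, giving −½ ln(0.125239) = 1.038766.
1 − 2Q = 0.655882, giving −¼ ln(0.655882) = 0.105444.
d = 1.038766 + 0.105444 = 1.144210.
Under a molecular clock d = 2μt, so t = d/(2μ) = 1.144210 / (2 × 0.015) = 38.14 Myr.

38.14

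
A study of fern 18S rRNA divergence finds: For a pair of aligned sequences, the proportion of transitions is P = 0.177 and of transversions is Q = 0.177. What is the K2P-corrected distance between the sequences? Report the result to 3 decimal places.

Under the Kimura two-parameter model, d = −½ ln(1 − 2P − Q) − ¼ ln(1 − 2Q).
1 − 2P − Q = 0.469, giving −½ ln(0.469) = 0.378576.
1 − 2Q = 0.646, giving −¼ ln(0.646) = 0.109239.
d = 0.378576 + 0.109239 = 0.487815.

0.488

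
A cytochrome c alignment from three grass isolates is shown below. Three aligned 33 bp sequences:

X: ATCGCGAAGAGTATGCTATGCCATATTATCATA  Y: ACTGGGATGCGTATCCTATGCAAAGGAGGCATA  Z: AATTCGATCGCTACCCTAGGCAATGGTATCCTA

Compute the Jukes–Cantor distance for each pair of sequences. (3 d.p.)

X–Y: 13/33 sites differ → p ≈ 0.393939, d = −0.75 ln(1 − 0.525252) = 0.558728 ≈ 0.559.
X–Z: 14/33 sites differ → p ≈ 0.424242, d = −0.75 ln(1 − 0.565656) = 0.625439 ≈ 0.625.
Y–Z: 13/33 sites differ → p ≈ 0.393939, d = −0.75 ln(1 − 0.525252) = 0.558728 ≈ 0.559.

d(X,Y) = 0.559, d(X,Z) = 0.625, d(Y,Z) = 0.559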